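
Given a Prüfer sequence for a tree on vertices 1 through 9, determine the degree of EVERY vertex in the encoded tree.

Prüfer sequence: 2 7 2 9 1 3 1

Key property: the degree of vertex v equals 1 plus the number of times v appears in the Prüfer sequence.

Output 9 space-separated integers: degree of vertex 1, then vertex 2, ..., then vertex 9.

Answer: 3 3 2 1 1 1 2 1 2

Derivation:
p_1 = 2: count[2] becomes 1
p_2 = 7: count[7] becomes 1
p_3 = 2: count[2] becomes 2
p_4 = 9: count[9] becomes 1
p_5 = 1: count[1] becomes 1
p_6 = 3: count[3] becomes 1
p_7 = 1: count[1] becomes 2
Degrees (1 + count): deg[1]=1+2=3, deg[2]=1+2=3, deg[3]=1+1=2, deg[4]=1+0=1, deg[5]=1+0=1, deg[6]=1+0=1, deg[7]=1+1=2, deg[8]=1+0=1, deg[9]=1+1=2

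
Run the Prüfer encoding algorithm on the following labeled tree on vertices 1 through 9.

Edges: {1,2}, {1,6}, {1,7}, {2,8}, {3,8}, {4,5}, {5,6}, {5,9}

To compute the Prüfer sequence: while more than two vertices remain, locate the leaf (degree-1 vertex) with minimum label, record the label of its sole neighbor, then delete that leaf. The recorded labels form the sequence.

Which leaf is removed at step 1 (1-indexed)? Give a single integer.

Step 1: current leaves = {3,4,7,9}. Remove leaf 3 (neighbor: 8).

Answer: 3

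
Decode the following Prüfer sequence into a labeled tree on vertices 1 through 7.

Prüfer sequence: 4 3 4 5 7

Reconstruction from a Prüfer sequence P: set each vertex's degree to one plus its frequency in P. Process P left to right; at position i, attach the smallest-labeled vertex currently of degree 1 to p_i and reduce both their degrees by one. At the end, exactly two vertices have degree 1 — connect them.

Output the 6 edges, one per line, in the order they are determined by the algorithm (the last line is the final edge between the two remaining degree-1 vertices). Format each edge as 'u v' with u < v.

Initial degrees: {1:1, 2:1, 3:2, 4:3, 5:2, 6:1, 7:2}
Step 1: smallest deg-1 vertex = 1, p_1 = 4. Add edge {1,4}. Now deg[1]=0, deg[4]=2.
Step 2: smallest deg-1 vertex = 2, p_2 = 3. Add edge {2,3}. Now deg[2]=0, deg[3]=1.
Step 3: smallest deg-1 vertex = 3, p_3 = 4. Add edge {3,4}. Now deg[3]=0, deg[4]=1.
Step 4: smallest deg-1 vertex = 4, p_4 = 5. Add edge {4,5}. Now deg[4]=0, deg[5]=1.
Step 5: smallest deg-1 vertex = 5, p_5 = 7. Add edge {5,7}. Now deg[5]=0, deg[7]=1.
Final: two remaining deg-1 vertices are 6, 7. Add edge {6,7}.

Answer: 1 4
2 3
3 4
4 5
5 7
6 7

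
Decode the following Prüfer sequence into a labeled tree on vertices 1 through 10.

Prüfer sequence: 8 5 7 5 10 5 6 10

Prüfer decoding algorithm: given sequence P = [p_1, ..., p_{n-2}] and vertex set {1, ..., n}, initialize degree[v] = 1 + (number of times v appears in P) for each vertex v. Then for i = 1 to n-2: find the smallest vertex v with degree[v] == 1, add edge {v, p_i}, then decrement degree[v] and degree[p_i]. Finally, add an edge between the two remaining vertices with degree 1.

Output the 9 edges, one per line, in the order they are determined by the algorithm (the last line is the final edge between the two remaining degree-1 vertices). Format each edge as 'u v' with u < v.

Initial degrees: {1:1, 2:1, 3:1, 4:1, 5:4, 6:2, 7:2, 8:2, 9:1, 10:3}
Step 1: smallest deg-1 vertex = 1, p_1 = 8. Add edge {1,8}. Now deg[1]=0, deg[8]=1.
Step 2: smallest deg-1 vertex = 2, p_2 = 5. Add edge {2,5}. Now deg[2]=0, deg[5]=3.
Step 3: smallest deg-1 vertex = 3, p_3 = 7. Add edge {3,7}. Now deg[3]=0, deg[7]=1.
Step 4: smallest deg-1 vertex = 4, p_4 = 5. Add edge {4,5}. Now deg[4]=0, deg[5]=2.
Step 5: smallest deg-1 vertex = 7, p_5 = 10. Add edge {7,10}. Now deg[7]=0, deg[10]=2.
Step 6: smallest deg-1 vertex = 8, p_6 = 5. Add edge {5,8}. Now deg[8]=0, deg[5]=1.
Step 7: smallest deg-1 vertex = 5, p_7 = 6. Add edge {5,6}. Now deg[5]=0, deg[6]=1.
Step 8: smallest deg-1 vertex = 6, p_8 = 10. Add edge {6,10}. Now deg[6]=0, deg[10]=1.
Final: two remaining deg-1 vertices are 9, 10. Add edge {9,10}.

Answer: 1 8
2 5
3 7
4 5
7 10
5 8
5 6
6 10
9 10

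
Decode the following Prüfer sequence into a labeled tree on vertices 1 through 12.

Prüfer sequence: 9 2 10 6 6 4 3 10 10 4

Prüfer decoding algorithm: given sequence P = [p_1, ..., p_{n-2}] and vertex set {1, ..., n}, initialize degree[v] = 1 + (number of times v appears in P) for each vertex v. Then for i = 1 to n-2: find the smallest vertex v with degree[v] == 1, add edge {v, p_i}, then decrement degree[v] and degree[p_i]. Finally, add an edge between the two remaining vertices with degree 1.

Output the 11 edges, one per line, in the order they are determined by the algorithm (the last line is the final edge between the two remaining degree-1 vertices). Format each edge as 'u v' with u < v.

Initial degrees: {1:1, 2:2, 3:2, 4:3, 5:1, 6:3, 7:1, 8:1, 9:2, 10:4, 11:1, 12:1}
Step 1: smallest deg-1 vertex = 1, p_1 = 9. Add edge {1,9}. Now deg[1]=0, deg[9]=1.
Step 2: smallest deg-1 vertex = 5, p_2 = 2. Add edge {2,5}. Now deg[5]=0, deg[2]=1.
Step 3: smallest deg-1 vertex = 2, p_3 = 10. Add edge {2,10}. Now deg[2]=0, deg[10]=3.
Step 4: smallest deg-1 vertex = 7, p_4 = 6. Add edge {6,7}. Now deg[7]=0, deg[6]=2.
Step 5: smallest deg-1 vertex = 8, p_5 = 6. Add edge {6,8}. Now deg[8]=0, deg[6]=1.
Step 6: smallest deg-1 vertex = 6, p_6 = 4. Add edge {4,6}. Now deg[6]=0, deg[4]=2.
Step 7: smallest deg-1 vertex = 9, p_7 = 3. Add edge {3,9}. Now deg[9]=0, deg[3]=1.
Step 8: smallest deg-1 vertex = 3, p_8 = 10. Add edge {3,10}. Now deg[3]=0, deg[10]=2.
Step 9: smallest deg-1 vertex = 11, p_9 = 10. Add edge {10,11}. Now deg[11]=0, deg[10]=1.
Step 10: smallest deg-1 vertex = 10, p_10 = 4. Add edge {4,10}. Now deg[10]=0, deg[4]=1.
Final: two remaining deg-1 vertices are 4, 12. Add edge {4,12}.

Answer: 1 9
2 5
2 10
6 7
6 8
4 6
3 9
3 10
10 11
4 10
4 12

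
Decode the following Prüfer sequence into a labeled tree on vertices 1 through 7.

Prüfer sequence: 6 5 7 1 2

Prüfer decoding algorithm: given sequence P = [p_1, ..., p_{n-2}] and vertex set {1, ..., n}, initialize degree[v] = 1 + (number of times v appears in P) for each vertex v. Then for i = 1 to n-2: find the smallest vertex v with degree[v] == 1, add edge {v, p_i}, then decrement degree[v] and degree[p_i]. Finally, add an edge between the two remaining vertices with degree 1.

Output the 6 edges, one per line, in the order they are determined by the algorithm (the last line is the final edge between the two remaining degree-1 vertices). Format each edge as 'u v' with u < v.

Initial degrees: {1:2, 2:2, 3:1, 4:1, 5:2, 6:2, 7:2}
Step 1: smallest deg-1 vertex = 3, p_1 = 6. Add edge {3,6}. Now deg[3]=0, deg[6]=1.
Step 2: smallest deg-1 vertex = 4, p_2 = 5. Add edge {4,5}. Now deg[4]=0, deg[5]=1.
Step 3: smallest deg-1 vertex = 5, p_3 = 7. Add edge {5,7}. Now deg[5]=0, deg[7]=1.
Step 4: smallest deg-1 vertex = 6, p_4 = 1. Add edge {1,6}. Now deg[6]=0, deg[1]=1.
Step 5: smallest deg-1 vertex = 1, p_5 = 2. Add edge {1,2}. Now deg[1]=0, deg[2]=1.
Final: two remaining deg-1 vertices are 2, 7. Add edge {2,7}.

Answer: 3 6
4 5
5 7
1 6
1 2
2 7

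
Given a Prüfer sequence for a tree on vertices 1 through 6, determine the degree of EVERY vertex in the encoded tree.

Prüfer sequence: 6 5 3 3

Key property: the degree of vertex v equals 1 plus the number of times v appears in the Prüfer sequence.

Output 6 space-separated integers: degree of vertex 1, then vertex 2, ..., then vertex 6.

p_1 = 6: count[6] becomes 1
p_2 = 5: count[5] becomes 1
p_3 = 3: count[3] becomes 1
p_4 = 3: count[3] becomes 2
Degrees (1 + count): deg[1]=1+0=1, deg[2]=1+0=1, deg[3]=1+2=3, deg[4]=1+0=1, deg[5]=1+1=2, deg[6]=1+1=2

Answer: 1 1 3 1 2 2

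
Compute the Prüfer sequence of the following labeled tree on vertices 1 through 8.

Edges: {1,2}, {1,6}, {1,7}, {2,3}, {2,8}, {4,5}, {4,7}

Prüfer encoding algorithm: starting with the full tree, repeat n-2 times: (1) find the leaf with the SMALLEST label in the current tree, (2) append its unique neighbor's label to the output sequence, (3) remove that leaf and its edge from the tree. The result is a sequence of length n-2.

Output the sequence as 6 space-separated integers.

Answer: 2 4 7 1 1 2

Derivation:
Step 1: leaves = {3,5,6,8}. Remove smallest leaf 3, emit neighbor 2.
Step 2: leaves = {5,6,8}. Remove smallest leaf 5, emit neighbor 4.
Step 3: leaves = {4,6,8}. Remove smallest leaf 4, emit neighbor 7.
Step 4: leaves = {6,7,8}. Remove smallest leaf 6, emit neighbor 1.
Step 5: leaves = {7,8}. Remove smallest leaf 7, emit neighbor 1.
Step 6: leaves = {1,8}. Remove smallest leaf 1, emit neighbor 2.
Done: 2 vertices remain (2, 8). Sequence = [2 4 7 1 1 2]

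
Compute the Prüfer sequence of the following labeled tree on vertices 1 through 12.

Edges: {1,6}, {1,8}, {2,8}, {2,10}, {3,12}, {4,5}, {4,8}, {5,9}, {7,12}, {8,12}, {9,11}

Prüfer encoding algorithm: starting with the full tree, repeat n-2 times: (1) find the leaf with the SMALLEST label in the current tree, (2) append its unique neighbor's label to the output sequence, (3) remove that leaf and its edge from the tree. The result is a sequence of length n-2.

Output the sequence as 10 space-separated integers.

Step 1: leaves = {3,6,7,10,11}. Remove smallest leaf 3, emit neighbor 12.
Step 2: leaves = {6,7,10,11}. Remove smallest leaf 6, emit neighbor 1.
Step 3: leaves = {1,7,10,11}. Remove smallest leaf 1, emit neighbor 8.
Step 4: leaves = {7,10,11}. Remove smallest leaf 7, emit neighbor 12.
Step 5: leaves = {10,11,12}. Remove smallest leaf 10, emit neighbor 2.
Step 6: leaves = {2,11,12}. Remove smallest leaf 2, emit neighbor 8.
Step 7: leaves = {11,12}. Remove smallest leaf 11, emit neighbor 9.
Step 8: leaves = {9,12}. Remove smallest leaf 9, emit neighbor 5.
Step 9: leaves = {5,12}. Remove smallest leaf 5, emit neighbor 4.
Step 10: leaves = {4,12}. Remove smallest leaf 4, emit neighbor 8.
Done: 2 vertices remain (8, 12). Sequence = [12 1 8 12 2 8 9 5 4 8]

Answer: 12 1 8 12 2 8 9 5 4 8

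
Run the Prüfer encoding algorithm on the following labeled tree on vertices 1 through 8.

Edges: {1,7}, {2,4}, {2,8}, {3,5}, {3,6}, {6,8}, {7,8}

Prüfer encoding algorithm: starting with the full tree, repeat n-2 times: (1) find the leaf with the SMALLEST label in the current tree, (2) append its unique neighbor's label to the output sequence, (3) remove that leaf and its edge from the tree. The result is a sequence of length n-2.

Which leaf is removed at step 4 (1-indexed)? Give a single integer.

Answer: 5

Derivation:
Step 1: current leaves = {1,4,5}. Remove leaf 1 (neighbor: 7).
Step 2: current leaves = {4,5,7}. Remove leaf 4 (neighbor: 2).
Step 3: current leaves = {2,5,7}. Remove leaf 2 (neighbor: 8).
Step 4: current leaves = {5,7}. Remove leaf 5 (neighbor: 3).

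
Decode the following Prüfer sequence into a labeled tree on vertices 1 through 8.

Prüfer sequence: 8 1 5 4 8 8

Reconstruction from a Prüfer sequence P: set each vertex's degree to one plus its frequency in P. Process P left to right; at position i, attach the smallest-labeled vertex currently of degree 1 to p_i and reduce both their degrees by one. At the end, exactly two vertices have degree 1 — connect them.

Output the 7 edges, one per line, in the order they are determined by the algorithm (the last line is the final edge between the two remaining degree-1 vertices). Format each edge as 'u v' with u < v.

Answer: 2 8
1 3
1 5
4 5
4 8
6 8
7 8

Derivation:
Initial degrees: {1:2, 2:1, 3:1, 4:2, 5:2, 6:1, 7:1, 8:4}
Step 1: smallest deg-1 vertex = 2, p_1 = 8. Add edge {2,8}. Now deg[2]=0, deg[8]=3.
Step 2: smallest deg-1 vertex = 3, p_2 = 1. Add edge {1,3}. Now deg[3]=0, deg[1]=1.
Step 3: smallest deg-1 vertex = 1, p_3 = 5. Add edge {1,5}. Now deg[1]=0, deg[5]=1.
Step 4: smallest deg-1 vertex = 5, p_4 = 4. Add edge {4,5}. Now deg[5]=0, deg[4]=1.
Step 5: smallest deg-1 vertex = 4, p_5 = 8. Add edge {4,8}. Now deg[4]=0, deg[8]=2.
Step 6: smallest deg-1 vertex = 6, p_6 = 8. Add edge {6,8}. Now deg[6]=0, deg[8]=1.
Final: two remaining deg-1 vertices are 7, 8. Add edge {7,8}.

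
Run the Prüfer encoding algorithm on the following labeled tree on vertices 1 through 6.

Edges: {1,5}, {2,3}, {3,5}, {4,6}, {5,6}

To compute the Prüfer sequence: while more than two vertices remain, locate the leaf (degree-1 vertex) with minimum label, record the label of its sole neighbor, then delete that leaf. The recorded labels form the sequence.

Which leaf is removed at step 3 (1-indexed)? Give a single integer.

Answer: 3

Derivation:
Step 1: current leaves = {1,2,4}. Remove leaf 1 (neighbor: 5).
Step 2: current leaves = {2,4}. Remove leaf 2 (neighbor: 3).
Step 3: current leaves = {3,4}. Remove leaf 3 (neighbor: 5).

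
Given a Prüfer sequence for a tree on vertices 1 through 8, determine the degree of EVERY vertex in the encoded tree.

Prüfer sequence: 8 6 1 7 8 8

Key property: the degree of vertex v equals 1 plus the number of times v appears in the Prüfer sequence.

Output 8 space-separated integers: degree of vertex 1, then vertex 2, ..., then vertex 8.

Answer: 2 1 1 1 1 2 2 4

Derivation:
p_1 = 8: count[8] becomes 1
p_2 = 6: count[6] becomes 1
p_3 = 1: count[1] becomes 1
p_4 = 7: count[7] becomes 1
p_5 = 8: count[8] becomes 2
p_6 = 8: count[8] becomes 3
Degrees (1 + count): deg[1]=1+1=2, deg[2]=1+0=1, deg[3]=1+0=1, deg[4]=1+0=1, deg[5]=1+0=1, deg[6]=1+1=2, deg[7]=1+1=2, deg[8]=1+3=4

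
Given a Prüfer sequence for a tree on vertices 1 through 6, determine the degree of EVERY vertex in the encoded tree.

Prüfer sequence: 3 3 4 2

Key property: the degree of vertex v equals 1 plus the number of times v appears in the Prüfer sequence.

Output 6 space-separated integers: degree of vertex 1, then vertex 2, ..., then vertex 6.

p_1 = 3: count[3] becomes 1
p_2 = 3: count[3] becomes 2
p_3 = 4: count[4] becomes 1
p_4 = 2: count[2] becomes 1
Degrees (1 + count): deg[1]=1+0=1, deg[2]=1+1=2, deg[3]=1+2=3, deg[4]=1+1=2, deg[5]=1+0=1, deg[6]=1+0=1

Answer: 1 2 3 2 1 1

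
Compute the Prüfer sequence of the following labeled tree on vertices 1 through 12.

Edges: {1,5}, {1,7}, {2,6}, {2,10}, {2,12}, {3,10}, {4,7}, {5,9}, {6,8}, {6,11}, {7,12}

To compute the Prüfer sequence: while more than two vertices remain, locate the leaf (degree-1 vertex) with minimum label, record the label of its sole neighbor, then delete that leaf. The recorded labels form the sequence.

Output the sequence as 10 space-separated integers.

Answer: 10 7 6 5 1 7 12 2 6 2

Derivation:
Step 1: leaves = {3,4,8,9,11}. Remove smallest leaf 3, emit neighbor 10.
Step 2: leaves = {4,8,9,10,11}. Remove smallest leaf 4, emit neighbor 7.
Step 3: leaves = {8,9,10,11}. Remove smallest leaf 8, emit neighbor 6.
Step 4: leaves = {9,10,11}. Remove smallest leaf 9, emit neighbor 5.
Step 5: leaves = {5,10,11}. Remove smallest leaf 5, emit neighbor 1.
Step 6: leaves = {1,10,11}. Remove smallest leaf 1, emit neighbor 7.
Step 7: leaves = {7,10,11}. Remove smallest leaf 7, emit neighbor 12.
Step 8: leaves = {10,11,12}. Remove smallest leaf 10, emit neighbor 2.
Step 9: leaves = {11,12}. Remove smallest leaf 11, emit neighbor 6.
Step 10: leaves = {6,12}. Remove smallest leaf 6, emit neighbor 2.
Done: 2 vertices remain (2, 12). Sequence = [10 7 6 5 1 7 12 2 6 2]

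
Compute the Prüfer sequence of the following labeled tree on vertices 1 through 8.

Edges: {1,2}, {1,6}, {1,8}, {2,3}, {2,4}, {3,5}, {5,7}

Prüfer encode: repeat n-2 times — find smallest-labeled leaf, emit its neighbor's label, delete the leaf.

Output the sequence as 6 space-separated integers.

Step 1: leaves = {4,6,7,8}. Remove smallest leaf 4, emit neighbor 2.
Step 2: leaves = {6,7,8}. Remove smallest leaf 6, emit neighbor 1.
Step 3: leaves = {7,8}. Remove smallest leaf 7, emit neighbor 5.
Step 4: leaves = {5,8}. Remove smallest leaf 5, emit neighbor 3.
Step 5: leaves = {3,8}. Remove smallest leaf 3, emit neighbor 2.
Step 6: leaves = {2,8}. Remove smallest leaf 2, emit neighbor 1.
Done: 2 vertices remain (1, 8). Sequence = [2 1 5 3 2 1]

Answer: 2 1 5 3 2 1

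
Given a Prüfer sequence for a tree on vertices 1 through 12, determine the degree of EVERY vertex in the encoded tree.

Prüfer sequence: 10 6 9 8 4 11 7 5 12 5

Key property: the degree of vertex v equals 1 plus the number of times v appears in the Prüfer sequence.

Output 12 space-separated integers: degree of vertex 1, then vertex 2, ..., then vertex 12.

Answer: 1 1 1 2 3 2 2 2 2 2 2 2

Derivation:
p_1 = 10: count[10] becomes 1
p_2 = 6: count[6] becomes 1
p_3 = 9: count[9] becomes 1
p_4 = 8: count[8] becomes 1
p_5 = 4: count[4] becomes 1
p_6 = 11: count[11] becomes 1
p_7 = 7: count[7] becomes 1
p_8 = 5: count[5] becomes 1
p_9 = 12: count[12] becomes 1
p_10 = 5: count[5] becomes 2
Degrees (1 + count): deg[1]=1+0=1, deg[2]=1+0=1, deg[3]=1+0=1, deg[4]=1+1=2, deg[5]=1+2=3, deg[6]=1+1=2, deg[7]=1+1=2, deg[8]=1+1=2, deg[9]=1+1=2, deg[10]=1+1=2, deg[11]=1+1=2, deg[12]=1+1=2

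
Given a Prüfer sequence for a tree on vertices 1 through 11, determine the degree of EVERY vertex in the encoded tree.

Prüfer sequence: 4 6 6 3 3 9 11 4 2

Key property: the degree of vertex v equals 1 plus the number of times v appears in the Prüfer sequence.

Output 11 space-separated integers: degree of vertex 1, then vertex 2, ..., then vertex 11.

Answer: 1 2 3 3 1 3 1 1 2 1 2

Derivation:
p_1 = 4: count[4] becomes 1
p_2 = 6: count[6] becomes 1
p_3 = 6: count[6] becomes 2
p_4 = 3: count[3] becomes 1
p_5 = 3: count[3] becomes 2
p_6 = 9: count[9] becomes 1
p_7 = 11: count[11] becomes 1
p_8 = 4: count[4] becomes 2
p_9 = 2: count[2] becomes 1
Degrees (1 + count): deg[1]=1+0=1, deg[2]=1+1=2, deg[3]=1+2=3, deg[4]=1+2=3, deg[5]=1+0=1, deg[6]=1+2=3, deg[7]=1+0=1, deg[8]=1+0=1, deg[9]=1+1=2, deg[10]=1+0=1, deg[11]=1+1=2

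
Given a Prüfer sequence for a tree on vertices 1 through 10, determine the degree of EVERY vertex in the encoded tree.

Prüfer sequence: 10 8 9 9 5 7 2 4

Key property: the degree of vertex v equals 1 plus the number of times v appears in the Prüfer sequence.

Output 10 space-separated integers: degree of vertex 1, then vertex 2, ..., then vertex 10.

Answer: 1 2 1 2 2 1 2 2 3 2

Derivation:
p_1 = 10: count[10] becomes 1
p_2 = 8: count[8] becomes 1
p_3 = 9: count[9] becomes 1
p_4 = 9: count[9] becomes 2
p_5 = 5: count[5] becomes 1
p_6 = 7: count[7] becomes 1
p_7 = 2: count[2] becomes 1
p_8 = 4: count[4] becomes 1
Degrees (1 + count): deg[1]=1+0=1, deg[2]=1+1=2, deg[3]=1+0=1, deg[4]=1+1=2, deg[5]=1+1=2, deg[6]=1+0=1, deg[7]=1+1=2, deg[8]=1+1=2, deg[9]=1+2=3, deg[10]=1+1=2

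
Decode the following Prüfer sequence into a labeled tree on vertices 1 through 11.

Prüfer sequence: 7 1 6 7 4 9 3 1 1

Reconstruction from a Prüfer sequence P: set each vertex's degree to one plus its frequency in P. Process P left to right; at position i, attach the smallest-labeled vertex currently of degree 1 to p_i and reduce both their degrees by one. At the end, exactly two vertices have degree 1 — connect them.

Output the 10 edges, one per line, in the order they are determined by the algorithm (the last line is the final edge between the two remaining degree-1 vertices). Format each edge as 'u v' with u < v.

Answer: 2 7
1 5
6 8
6 7
4 7
4 9
3 9
1 3
1 10
1 11

Derivation:
Initial degrees: {1:4, 2:1, 3:2, 4:2, 5:1, 6:2, 7:3, 8:1, 9:2, 10:1, 11:1}
Step 1: smallest deg-1 vertex = 2, p_1 = 7. Add edge {2,7}. Now deg[2]=0, deg[7]=2.
Step 2: smallest deg-1 vertex = 5, p_2 = 1. Add edge {1,5}. Now deg[5]=0, deg[1]=3.
Step 3: smallest deg-1 vertex = 8, p_3 = 6. Add edge {6,8}. Now deg[8]=0, deg[6]=1.
Step 4: smallest deg-1 vertex = 6, p_4 = 7. Add edge {6,7}. Now deg[6]=0, deg[7]=1.
Step 5: smallest deg-1 vertex = 7, p_5 = 4. Add edge {4,7}. Now deg[7]=0, deg[4]=1.
Step 6: smallest deg-1 vertex = 4, p_6 = 9. Add edge {4,9}. Now deg[4]=0, deg[9]=1.
Step 7: smallest deg-1 vertex = 9, p_7 = 3. Add edge {3,9}. Now deg[9]=0, deg[3]=1.
Step 8: smallest deg-1 vertex = 3, p_8 = 1. Add edge {1,3}. Now deg[3]=0, deg[1]=2.
Step 9: smallest deg-1 vertex = 10, p_9 = 1. Add edge {1,10}. Now deg[10]=0, deg[1]=1.
Final: two remaining deg-1 vertices are 1, 11. Add edge {1,11}.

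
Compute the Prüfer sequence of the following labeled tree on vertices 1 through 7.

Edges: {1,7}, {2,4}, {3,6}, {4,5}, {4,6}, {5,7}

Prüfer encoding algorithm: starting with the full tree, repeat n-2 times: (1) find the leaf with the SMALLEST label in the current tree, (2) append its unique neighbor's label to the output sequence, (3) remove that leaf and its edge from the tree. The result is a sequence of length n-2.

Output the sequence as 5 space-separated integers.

Answer: 7 4 6 4 5

Derivation:
Step 1: leaves = {1,2,3}. Remove smallest leaf 1, emit neighbor 7.
Step 2: leaves = {2,3,7}. Remove smallest leaf 2, emit neighbor 4.
Step 3: leaves = {3,7}. Remove smallest leaf 3, emit neighbor 6.
Step 4: leaves = {6,7}. Remove smallest leaf 6, emit neighbor 4.
Step 5: leaves = {4,7}. Remove smallest leaf 4, emit neighbor 5.
Done: 2 vertices remain (5, 7). Sequence = [7 4 6 4 5]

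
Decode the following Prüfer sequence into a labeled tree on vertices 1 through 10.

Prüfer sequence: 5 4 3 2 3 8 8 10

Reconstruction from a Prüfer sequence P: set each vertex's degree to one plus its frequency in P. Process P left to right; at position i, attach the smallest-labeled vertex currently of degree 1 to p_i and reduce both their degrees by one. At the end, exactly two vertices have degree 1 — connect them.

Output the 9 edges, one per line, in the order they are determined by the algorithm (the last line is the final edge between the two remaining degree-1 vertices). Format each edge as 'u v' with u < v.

Initial degrees: {1:1, 2:2, 3:3, 4:2, 5:2, 6:1, 7:1, 8:3, 9:1, 10:2}
Step 1: smallest deg-1 vertex = 1, p_1 = 5. Add edge {1,5}. Now deg[1]=0, deg[5]=1.
Step 2: smallest deg-1 vertex = 5, p_2 = 4. Add edge {4,5}. Now deg[5]=0, deg[4]=1.
Step 3: smallest deg-1 vertex = 4, p_3 = 3. Add edge {3,4}. Now deg[4]=0, deg[3]=2.
Step 4: smallest deg-1 vertex = 6, p_4 = 2. Add edge {2,6}. Now deg[6]=0, deg[2]=1.
Step 5: smallest deg-1 vertex = 2, p_5 = 3. Add edge {2,3}. Now deg[2]=0, deg[3]=1.
Step 6: smallest deg-1 vertex = 3, p_6 = 8. Add edge {3,8}. Now deg[3]=0, deg[8]=2.
Step 7: smallest deg-1 vertex = 7, p_7 = 8. Add edge {7,8}. Now deg[7]=0, deg[8]=1.
Step 8: smallest deg-1 vertex = 8, p_8 = 10. Add edge {8,10}. Now deg[8]=0, deg[10]=1.
Final: two remaining deg-1 vertices are 9, 10. Add edge {9,10}.

Answer: 1 5
4 5
3 4
2 6
2 3
3 8
7 8
8 10
9 10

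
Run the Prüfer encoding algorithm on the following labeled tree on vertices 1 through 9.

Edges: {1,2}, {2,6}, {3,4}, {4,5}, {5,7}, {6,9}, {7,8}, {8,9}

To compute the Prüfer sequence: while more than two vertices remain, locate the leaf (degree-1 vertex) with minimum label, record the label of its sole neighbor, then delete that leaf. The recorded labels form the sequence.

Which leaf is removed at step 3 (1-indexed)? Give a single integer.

Answer: 3

Derivation:
Step 1: current leaves = {1,3}. Remove leaf 1 (neighbor: 2).
Step 2: current leaves = {2,3}. Remove leaf 2 (neighbor: 6).
Step 3: current leaves = {3,6}. Remove leaf 3 (neighbor: 4).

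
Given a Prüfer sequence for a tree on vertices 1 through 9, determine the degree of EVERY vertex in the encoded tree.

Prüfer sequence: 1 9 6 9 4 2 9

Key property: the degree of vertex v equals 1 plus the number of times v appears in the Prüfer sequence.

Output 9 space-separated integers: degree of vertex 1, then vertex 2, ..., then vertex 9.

p_1 = 1: count[1] becomes 1
p_2 = 9: count[9] becomes 1
p_3 = 6: count[6] becomes 1
p_4 = 9: count[9] becomes 2
p_5 = 4: count[4] becomes 1
p_6 = 2: count[2] becomes 1
p_7 = 9: count[9] becomes 3
Degrees (1 + count): deg[1]=1+1=2, deg[2]=1+1=2, deg[3]=1+0=1, deg[4]=1+1=2, deg[5]=1+0=1, deg[6]=1+1=2, deg[7]=1+0=1, deg[8]=1+0=1, deg[9]=1+3=4

Answer: 2 2 1 2 1 2 1 1 4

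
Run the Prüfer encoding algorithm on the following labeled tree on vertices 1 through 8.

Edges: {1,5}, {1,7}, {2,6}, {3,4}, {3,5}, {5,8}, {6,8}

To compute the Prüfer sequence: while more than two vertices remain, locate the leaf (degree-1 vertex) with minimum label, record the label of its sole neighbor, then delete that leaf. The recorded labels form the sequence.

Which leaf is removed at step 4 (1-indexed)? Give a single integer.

Step 1: current leaves = {2,4,7}. Remove leaf 2 (neighbor: 6).
Step 2: current leaves = {4,6,7}. Remove leaf 4 (neighbor: 3).
Step 3: current leaves = {3,6,7}. Remove leaf 3 (neighbor: 5).
Step 4: current leaves = {6,7}. Remove leaf 6 (neighbor: 8).

Answer: 6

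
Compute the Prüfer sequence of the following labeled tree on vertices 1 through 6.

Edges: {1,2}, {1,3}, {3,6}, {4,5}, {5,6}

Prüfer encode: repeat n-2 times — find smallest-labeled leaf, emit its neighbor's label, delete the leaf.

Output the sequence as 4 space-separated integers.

Step 1: leaves = {2,4}. Remove smallest leaf 2, emit neighbor 1.
Step 2: leaves = {1,4}. Remove smallest leaf 1, emit neighbor 3.
Step 3: leaves = {3,4}. Remove smallest leaf 3, emit neighbor 6.
Step 4: leaves = {4,6}. Remove smallest leaf 4, emit neighbor 5.
Done: 2 vertices remain (5, 6). Sequence = [1 3 6 5]

Answer: 1 3 6 5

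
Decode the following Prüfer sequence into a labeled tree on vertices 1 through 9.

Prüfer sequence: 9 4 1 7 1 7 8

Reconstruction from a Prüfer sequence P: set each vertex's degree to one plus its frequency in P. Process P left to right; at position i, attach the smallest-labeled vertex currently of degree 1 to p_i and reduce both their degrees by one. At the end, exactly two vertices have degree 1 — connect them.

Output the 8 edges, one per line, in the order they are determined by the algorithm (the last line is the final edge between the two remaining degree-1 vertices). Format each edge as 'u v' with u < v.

Answer: 2 9
3 4
1 4
5 7
1 6
1 7
7 8
8 9

Derivation:
Initial degrees: {1:3, 2:1, 3:1, 4:2, 5:1, 6:1, 7:3, 8:2, 9:2}
Step 1: smallest deg-1 vertex = 2, p_1 = 9. Add edge {2,9}. Now deg[2]=0, deg[9]=1.
Step 2: smallest deg-1 vertex = 3, p_2 = 4. Add edge {3,4}. Now deg[3]=0, deg[4]=1.
Step 3: smallest deg-1 vertex = 4, p_3 = 1. Add edge {1,4}. Now deg[4]=0, deg[1]=2.
Step 4: smallest deg-1 vertex = 5, p_4 = 7. Add edge {5,7}. Now deg[5]=0, deg[7]=2.
Step 5: smallest deg-1 vertex = 6, p_5 = 1. Add edge {1,6}. Now deg[6]=0, deg[1]=1.
Step 6: smallest deg-1 vertex = 1, p_6 = 7. Add edge {1,7}. Now deg[1]=0, deg[7]=1.
Step 7: smallest deg-1 vertex = 7, p_7 = 8. Add edge {7,8}. Now deg[7]=0, deg[8]=1.
Final: two remaining deg-1 vertices are 8, 9. Add edge {8,9}.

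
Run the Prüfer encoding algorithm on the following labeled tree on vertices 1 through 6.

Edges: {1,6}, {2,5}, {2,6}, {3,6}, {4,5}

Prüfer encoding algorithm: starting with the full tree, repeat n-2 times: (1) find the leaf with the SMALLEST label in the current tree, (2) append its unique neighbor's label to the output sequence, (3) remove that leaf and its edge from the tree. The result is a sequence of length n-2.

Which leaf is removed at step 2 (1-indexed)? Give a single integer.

Answer: 3

Derivation:
Step 1: current leaves = {1,3,4}. Remove leaf 1 (neighbor: 6).
Step 2: current leaves = {3,4}. Remove leaf 3 (neighbor: 6).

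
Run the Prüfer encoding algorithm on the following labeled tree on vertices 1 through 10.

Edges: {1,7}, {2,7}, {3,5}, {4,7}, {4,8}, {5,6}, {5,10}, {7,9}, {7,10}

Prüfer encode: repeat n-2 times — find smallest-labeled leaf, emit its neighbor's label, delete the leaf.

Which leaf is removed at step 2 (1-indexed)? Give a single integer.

Step 1: current leaves = {1,2,3,6,8,9}. Remove leaf 1 (neighbor: 7).
Step 2: current leaves = {2,3,6,8,9}. Remove leaf 2 (neighbor: 7).

Answer: 2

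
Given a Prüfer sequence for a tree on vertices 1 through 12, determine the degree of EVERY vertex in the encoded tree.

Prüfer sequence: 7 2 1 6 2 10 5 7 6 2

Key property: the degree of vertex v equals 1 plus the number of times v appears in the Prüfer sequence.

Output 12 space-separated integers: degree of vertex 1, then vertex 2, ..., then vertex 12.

p_1 = 7: count[7] becomes 1
p_2 = 2: count[2] becomes 1
p_3 = 1: count[1] becomes 1
p_4 = 6: count[6] becomes 1
p_5 = 2: count[2] becomes 2
p_6 = 10: count[10] becomes 1
p_7 = 5: count[5] becomes 1
p_8 = 7: count[7] becomes 2
p_9 = 6: count[6] becomes 2
p_10 = 2: count[2] becomes 3
Degrees (1 + count): deg[1]=1+1=2, deg[2]=1+3=4, deg[3]=1+0=1, deg[4]=1+0=1, deg[5]=1+1=2, deg[6]=1+2=3, deg[7]=1+2=3, deg[8]=1+0=1, deg[9]=1+0=1, deg[10]=1+1=2, deg[11]=1+0=1, deg[12]=1+0=1

Answer: 2 4 1 1 2 3 3 1 1 2 1 1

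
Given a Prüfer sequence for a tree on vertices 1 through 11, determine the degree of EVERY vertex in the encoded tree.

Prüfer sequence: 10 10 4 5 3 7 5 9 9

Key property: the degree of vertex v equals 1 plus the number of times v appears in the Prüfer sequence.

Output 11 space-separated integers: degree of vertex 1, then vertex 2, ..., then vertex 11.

p_1 = 10: count[10] becomes 1
p_2 = 10: count[10] becomes 2
p_3 = 4: count[4] becomes 1
p_4 = 5: count[5] becomes 1
p_5 = 3: count[3] becomes 1
p_6 = 7: count[7] becomes 1
p_7 = 5: count[5] becomes 2
p_8 = 9: count[9] becomes 1
p_9 = 9: count[9] becomes 2
Degrees (1 + count): deg[1]=1+0=1, deg[2]=1+0=1, deg[3]=1+1=2, deg[4]=1+1=2, deg[5]=1+2=3, deg[6]=1+0=1, deg[7]=1+1=2, deg[8]=1+0=1, deg[9]=1+2=3, deg[10]=1+2=3, deg[11]=1+0=1

Answer: 1 1 2 2 3 1 2 1 3 3 1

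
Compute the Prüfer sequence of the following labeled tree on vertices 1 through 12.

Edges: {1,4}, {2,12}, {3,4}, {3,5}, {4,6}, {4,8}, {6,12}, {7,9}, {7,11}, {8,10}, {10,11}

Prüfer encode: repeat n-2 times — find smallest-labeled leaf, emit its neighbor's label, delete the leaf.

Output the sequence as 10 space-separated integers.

Answer: 4 12 3 4 7 11 10 8 4 6

Derivation:
Step 1: leaves = {1,2,5,9}. Remove smallest leaf 1, emit neighbor 4.
Step 2: leaves = {2,5,9}. Remove smallest leaf 2, emit neighbor 12.
Step 3: leaves = {5,9,12}. Remove smallest leaf 5, emit neighbor 3.
Step 4: leaves = {3,9,12}. Remove smallest leaf 3, emit neighbor 4.
Step 5: leaves = {9,12}. Remove smallest leaf 9, emit neighbor 7.
Step 6: leaves = {7,12}. Remove smallest leaf 7, emit neighbor 11.
Step 7: leaves = {11,12}. Remove smallest leaf 11, emit neighbor 10.
Step 8: leaves = {10,12}. Remove smallest leaf 10, emit neighbor 8.
Step 9: leaves = {8,12}. Remove smallest leaf 8, emit neighbor 4.
Step 10: leaves = {4,12}. Remove smallest leaf 4, emit neighbor 6.
Done: 2 vertices remain (6, 12). Sequence = [4 12 3 4 7 11 10 8 4 6]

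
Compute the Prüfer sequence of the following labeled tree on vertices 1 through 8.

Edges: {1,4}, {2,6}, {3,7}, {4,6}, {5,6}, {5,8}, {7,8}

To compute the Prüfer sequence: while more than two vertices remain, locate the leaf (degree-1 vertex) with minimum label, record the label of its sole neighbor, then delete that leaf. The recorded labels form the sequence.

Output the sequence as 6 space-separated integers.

Answer: 4 6 7 6 5 8

Derivation:
Step 1: leaves = {1,2,3}. Remove smallest leaf 1, emit neighbor 4.
Step 2: leaves = {2,3,4}. Remove smallest leaf 2, emit neighbor 6.
Step 3: leaves = {3,4}. Remove smallest leaf 3, emit neighbor 7.
Step 4: leaves = {4,7}. Remove smallest leaf 4, emit neighbor 6.
Step 5: leaves = {6,7}. Remove smallest leaf 6, emit neighbor 5.
Step 6: leaves = {5,7}. Remove smallest leaf 5, emit neighbor 8.
Done: 2 vertices remain (7, 8). Sequence = [4 6 7 6 5 8]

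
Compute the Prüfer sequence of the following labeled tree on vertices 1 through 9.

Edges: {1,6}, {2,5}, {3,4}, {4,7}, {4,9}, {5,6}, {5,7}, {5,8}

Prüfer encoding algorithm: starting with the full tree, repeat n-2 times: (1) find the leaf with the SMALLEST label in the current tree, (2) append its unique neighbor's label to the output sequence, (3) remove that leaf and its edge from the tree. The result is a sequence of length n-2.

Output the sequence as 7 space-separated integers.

Step 1: leaves = {1,2,3,8,9}. Remove smallest leaf 1, emit neighbor 6.
Step 2: leaves = {2,3,6,8,9}. Remove smallest leaf 2, emit neighbor 5.
Step 3: leaves = {3,6,8,9}. Remove smallest leaf 3, emit neighbor 4.
Step 4: leaves = {6,8,9}. Remove smallest leaf 6, emit neighbor 5.
Step 5: leaves = {8,9}. Remove smallest leaf 8, emit neighbor 5.
Step 6: leaves = {5,9}. Remove smallest leaf 5, emit neighbor 7.
Step 7: leaves = {7,9}. Remove smallest leaf 7, emit neighbor 4.
Done: 2 vertices remain (4, 9). Sequence = [6 5 4 5 5 7 4]

Answer: 6 5 4 5 5 7 4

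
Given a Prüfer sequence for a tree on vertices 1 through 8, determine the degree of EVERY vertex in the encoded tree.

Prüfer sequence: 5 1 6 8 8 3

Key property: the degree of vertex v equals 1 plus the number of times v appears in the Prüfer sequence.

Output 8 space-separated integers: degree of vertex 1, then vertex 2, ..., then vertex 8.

p_1 = 5: count[5] becomes 1
p_2 = 1: count[1] becomes 1
p_3 = 6: count[6] becomes 1
p_4 = 8: count[8] becomes 1
p_5 = 8: count[8] becomes 2
p_6 = 3: count[3] becomes 1
Degrees (1 + count): deg[1]=1+1=2, deg[2]=1+0=1, deg[3]=1+1=2, deg[4]=1+0=1, deg[5]=1+1=2, deg[6]=1+1=2, deg[7]=1+0=1, deg[8]=1+2=3

Answer: 2 1 2 1 2 2 1 3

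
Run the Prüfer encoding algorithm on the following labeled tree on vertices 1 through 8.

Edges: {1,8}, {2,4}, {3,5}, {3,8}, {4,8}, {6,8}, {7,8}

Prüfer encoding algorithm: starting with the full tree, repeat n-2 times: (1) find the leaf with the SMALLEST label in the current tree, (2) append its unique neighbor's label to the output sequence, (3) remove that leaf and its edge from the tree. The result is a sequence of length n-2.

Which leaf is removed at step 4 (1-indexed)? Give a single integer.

Answer: 5

Derivation:
Step 1: current leaves = {1,2,5,6,7}. Remove leaf 1 (neighbor: 8).
Step 2: current leaves = {2,5,6,7}. Remove leaf 2 (neighbor: 4).
Step 3: current leaves = {4,5,6,7}. Remove leaf 4 (neighbor: 8).
Step 4: current leaves = {5,6,7}. Remove leaf 5 (neighbor: 3).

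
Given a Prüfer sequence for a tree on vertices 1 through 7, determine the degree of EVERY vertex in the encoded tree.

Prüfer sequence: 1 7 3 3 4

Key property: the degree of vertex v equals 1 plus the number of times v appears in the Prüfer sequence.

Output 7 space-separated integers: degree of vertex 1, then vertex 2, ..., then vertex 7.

Answer: 2 1 3 2 1 1 2

Derivation:
p_1 = 1: count[1] becomes 1
p_2 = 7: count[7] becomes 1
p_3 = 3: count[3] becomes 1
p_4 = 3: count[3] becomes 2
p_5 = 4: count[4] becomes 1
Degrees (1 + count): deg[1]=1+1=2, deg[2]=1+0=1, deg[3]=1+2=3, deg[4]=1+1=2, deg[5]=1+0=1, deg[6]=1+0=1, deg[7]=1+1=2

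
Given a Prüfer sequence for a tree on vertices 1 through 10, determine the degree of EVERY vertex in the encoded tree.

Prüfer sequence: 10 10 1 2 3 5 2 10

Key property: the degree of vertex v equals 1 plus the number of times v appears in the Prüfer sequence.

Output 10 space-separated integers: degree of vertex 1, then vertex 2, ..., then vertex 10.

Answer: 2 3 2 1 2 1 1 1 1 4

Derivation:
p_1 = 10: count[10] becomes 1
p_2 = 10: count[10] becomes 2
p_3 = 1: count[1] becomes 1
p_4 = 2: count[2] becomes 1
p_5 = 3: count[3] becomes 1
p_6 = 5: count[5] becomes 1
p_7 = 2: count[2] becomes 2
p_8 = 10: count[10] becomes 3
Degrees (1 + count): deg[1]=1+1=2, deg[2]=1+2=3, deg[3]=1+1=2, deg[4]=1+0=1, deg[5]=1+1=2, deg[6]=1+0=1, deg[7]=1+0=1, deg[8]=1+0=1, deg[9]=1+0=1, deg[10]=1+3=4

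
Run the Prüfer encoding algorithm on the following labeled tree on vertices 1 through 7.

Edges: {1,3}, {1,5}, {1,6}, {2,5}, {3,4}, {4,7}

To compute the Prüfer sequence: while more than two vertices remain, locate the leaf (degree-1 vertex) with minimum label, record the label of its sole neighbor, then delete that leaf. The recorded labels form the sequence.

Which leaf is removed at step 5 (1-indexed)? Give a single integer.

Step 1: current leaves = {2,6,7}. Remove leaf 2 (neighbor: 5).
Step 2: current leaves = {5,6,7}. Remove leaf 5 (neighbor: 1).
Step 3: current leaves = {6,7}. Remove leaf 6 (neighbor: 1).
Step 4: current leaves = {1,7}. Remove leaf 1 (neighbor: 3).
Step 5: current leaves = {3,7}. Remove leaf 3 (neighbor: 4).

Answer: 3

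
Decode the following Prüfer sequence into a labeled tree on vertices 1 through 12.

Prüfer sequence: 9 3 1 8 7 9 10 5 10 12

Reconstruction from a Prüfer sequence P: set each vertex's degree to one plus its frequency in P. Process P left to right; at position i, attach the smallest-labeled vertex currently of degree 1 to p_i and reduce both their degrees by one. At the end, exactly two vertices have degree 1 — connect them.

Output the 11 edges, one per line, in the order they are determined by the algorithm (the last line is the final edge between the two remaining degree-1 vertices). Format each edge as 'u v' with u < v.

Initial degrees: {1:2, 2:1, 3:2, 4:1, 5:2, 6:1, 7:2, 8:2, 9:3, 10:3, 11:1, 12:2}
Step 1: smallest deg-1 vertex = 2, p_1 = 9. Add edge {2,9}. Now deg[2]=0, deg[9]=2.
Step 2: smallest deg-1 vertex = 4, p_2 = 3. Add edge {3,4}. Now deg[4]=0, deg[3]=1.
Step 3: smallest deg-1 vertex = 3, p_3 = 1. Add edge {1,3}. Now deg[3]=0, deg[1]=1.
Step 4: smallest deg-1 vertex = 1, p_4 = 8. Add edge {1,8}. Now deg[1]=0, deg[8]=1.
Step 5: smallest deg-1 vertex = 6, p_5 = 7. Add edge {6,7}. Now deg[6]=0, deg[7]=1.
Step 6: smallest deg-1 vertex = 7, p_6 = 9. Add edge {7,9}. Now deg[7]=0, deg[9]=1.
Step 7: smallest deg-1 vertex = 8, p_7 = 10. Add edge {8,10}. Now deg[8]=0, deg[10]=2.
Step 8: smallest deg-1 vertex = 9, p_8 = 5. Add edge {5,9}. Now deg[9]=0, deg[5]=1.
Step 9: smallest deg-1 vertex = 5, p_9 = 10. Add edge {5,10}. Now deg[5]=0, deg[10]=1.
Step 10: smallest deg-1 vertex = 10, p_10 = 12. Add edge {10,12}. Now deg[10]=0, deg[12]=1.
Final: two remaining deg-1 vertices are 11, 12. Add edge {11,12}.

Answer: 2 9
3 4
1 3
1 8
6 7
7 9
8 10
5 9
5 10
10 12
11 12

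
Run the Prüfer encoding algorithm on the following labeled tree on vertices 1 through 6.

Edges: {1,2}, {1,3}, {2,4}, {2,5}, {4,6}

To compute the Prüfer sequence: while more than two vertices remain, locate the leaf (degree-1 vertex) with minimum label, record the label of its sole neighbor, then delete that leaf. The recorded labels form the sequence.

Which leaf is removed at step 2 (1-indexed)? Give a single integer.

Step 1: current leaves = {3,5,6}. Remove leaf 3 (neighbor: 1).
Step 2: current leaves = {1,5,6}. Remove leaf 1 (neighbor: 2).

Answer: 1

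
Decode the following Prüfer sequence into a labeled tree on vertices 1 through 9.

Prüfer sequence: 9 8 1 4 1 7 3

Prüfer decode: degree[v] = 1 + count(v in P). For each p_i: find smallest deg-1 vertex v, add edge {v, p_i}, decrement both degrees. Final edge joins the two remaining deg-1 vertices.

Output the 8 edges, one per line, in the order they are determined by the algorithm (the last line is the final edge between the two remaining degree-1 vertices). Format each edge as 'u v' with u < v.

Initial degrees: {1:3, 2:1, 3:2, 4:2, 5:1, 6:1, 7:2, 8:2, 9:2}
Step 1: smallest deg-1 vertex = 2, p_1 = 9. Add edge {2,9}. Now deg[2]=0, deg[9]=1.
Step 2: smallest deg-1 vertex = 5, p_2 = 8. Add edge {5,8}. Now deg[5]=0, deg[8]=1.
Step 3: smallest deg-1 vertex = 6, p_3 = 1. Add edge {1,6}. Now deg[6]=0, deg[1]=2.
Step 4: smallest deg-1 vertex = 8, p_4 = 4. Add edge {4,8}. Now deg[8]=0, deg[4]=1.
Step 5: smallest deg-1 vertex = 4, p_5 = 1. Add edge {1,4}. Now deg[4]=0, deg[1]=1.
Step 6: smallest deg-1 vertex = 1, p_6 = 7. Add edge {1,7}. Now deg[1]=0, deg[7]=1.
Step 7: smallest deg-1 vertex = 7, p_7 = 3. Add edge {3,7}. Now deg[7]=0, deg[3]=1.
Final: two remaining deg-1 vertices are 3, 9. Add edge {3,9}.

Answer: 2 9
5 8
1 6
4 8
1 4
1 7
3 7
3 9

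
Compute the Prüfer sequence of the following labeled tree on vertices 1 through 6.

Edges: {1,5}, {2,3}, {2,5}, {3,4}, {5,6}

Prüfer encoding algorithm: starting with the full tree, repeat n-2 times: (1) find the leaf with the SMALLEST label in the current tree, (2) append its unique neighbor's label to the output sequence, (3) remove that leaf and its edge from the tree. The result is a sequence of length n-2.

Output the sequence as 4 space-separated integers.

Answer: 5 3 2 5

Derivation:
Step 1: leaves = {1,4,6}. Remove smallest leaf 1, emit neighbor 5.
Step 2: leaves = {4,6}. Remove smallest leaf 4, emit neighbor 3.
Step 3: leaves = {3,6}. Remove smallest leaf 3, emit neighbor 2.
Step 4: leaves = {2,6}. Remove smallest leaf 2, emit neighbor 5.
Done: 2 vertices remain (5, 6). Sequence = [5 3 2 5]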